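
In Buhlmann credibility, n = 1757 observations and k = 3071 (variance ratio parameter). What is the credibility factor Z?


Z = n / (n + k)
= 1757 / (1757 + 3071)
= 1757 / 4828
= 0.3639


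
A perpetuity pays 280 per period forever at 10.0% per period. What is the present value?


PV = PMT / i
= 280 / 0.1
= 2800.0


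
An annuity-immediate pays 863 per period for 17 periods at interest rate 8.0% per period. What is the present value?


PV = PMT * (1 - (1+i)^(-n)) / i
= 863 * (1 - (1+0.08)^(-17)) / 0.08
= 863 * (1 - 0.270269) / 0.08
= 863 * 9.121638
= 7871.9737


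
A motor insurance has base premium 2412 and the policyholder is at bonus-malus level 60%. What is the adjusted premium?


adjusted = base * BM_level / 100
= 2412 * 60 / 100
= 2412 * 0.6
= 1447.2


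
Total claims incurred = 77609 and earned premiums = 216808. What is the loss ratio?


Loss ratio = claims / premiums
= 77609 / 216808
= 0.358


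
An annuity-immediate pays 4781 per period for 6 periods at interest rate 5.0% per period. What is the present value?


PV = PMT * (1 - (1+i)^(-n)) / i
= 4781 * (1 - (1+0.05)^(-6)) / 0.05
= 4781 * (1 - 0.746215) / 0.05
= 4781 * 5.075692
= 24266.8838


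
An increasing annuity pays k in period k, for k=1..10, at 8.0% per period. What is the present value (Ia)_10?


(Ia)_n = sum_{k=1}^{n} k * v^k, v = 1/(1+i)
v = 0.925926
Sum computed term by term:
(Ia)_10 = 32.6869


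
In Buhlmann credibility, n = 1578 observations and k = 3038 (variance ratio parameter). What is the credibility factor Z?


Z = n / (n + k)
= 1578 / (1578 + 3038)
= 1578 / 4616
= 0.3419


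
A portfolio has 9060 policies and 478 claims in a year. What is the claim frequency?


frequency = claims / policies
= 478 / 9060
= 0.0528


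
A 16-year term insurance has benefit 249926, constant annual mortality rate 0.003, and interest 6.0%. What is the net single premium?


NSP = benefit * sum_{k=0}^{n-1} k_p_x * q * v^(k+1)
With constant q=0.003, v=0.943396
Sum = 0.029754
NSP = 249926 * 0.029754
= 7436.2446


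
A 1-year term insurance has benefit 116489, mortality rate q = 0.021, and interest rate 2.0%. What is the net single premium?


NSP = benefit * q * v
v = 1/(1+i) = 0.980392
NSP = 116489 * 0.021 * 0.980392
= 2398.3029


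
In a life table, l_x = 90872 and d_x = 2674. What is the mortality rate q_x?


q_x = d_x / l_x
= 2674 / 90872
= 0.0294


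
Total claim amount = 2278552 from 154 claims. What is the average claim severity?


severity = total / number
= 2278552 / 154
= 14795.7922


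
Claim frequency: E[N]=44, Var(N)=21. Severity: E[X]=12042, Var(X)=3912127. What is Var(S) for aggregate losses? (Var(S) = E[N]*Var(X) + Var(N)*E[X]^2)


Var(S) = E[N]*Var(X) + Var(N)*E[X]^2
= 44*3912127 + 21*12042^2
= 172133588 + 3045205044
= 3.2173e+09


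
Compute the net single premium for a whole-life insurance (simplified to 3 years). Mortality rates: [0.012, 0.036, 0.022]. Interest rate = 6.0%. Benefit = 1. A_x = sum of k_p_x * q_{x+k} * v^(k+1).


v = 0.943396
Year 0: k_p_x=1.0, q=0.012, term=0.011321
Year 1: k_p_x=0.988, q=0.036, term=0.031655
Year 2: k_p_x=0.952432, q=0.022, term=0.017593
A_x = 0.0606


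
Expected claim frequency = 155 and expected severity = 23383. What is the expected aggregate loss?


E[S] = E[N] * E[X]
= 155 * 23383
= 3.6244e+06


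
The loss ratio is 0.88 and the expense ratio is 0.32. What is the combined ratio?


Combined ratio = loss ratio + expense ratio
= 0.88 + 0.32
= 1.2


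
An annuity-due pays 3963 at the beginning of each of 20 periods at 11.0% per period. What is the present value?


PV_due = PMT * (1-(1+i)^(-n))/i * (1+i)
PV_immediate = 31558.6693
PV_due = 31558.6693 * 1.11
= 35030.123


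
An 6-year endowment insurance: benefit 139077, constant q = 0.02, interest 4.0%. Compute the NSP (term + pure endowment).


Term component = 13903.3376
Pure endowment = 6_p_x * v^6 * benefit = 0.885842 * 0.790315 * 139077 = 97366.9873
NSP = 111270.3249


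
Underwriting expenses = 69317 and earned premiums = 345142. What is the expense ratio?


Expense ratio = expenses / premiums
= 69317 / 345142
= 0.2008


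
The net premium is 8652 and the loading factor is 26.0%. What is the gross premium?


Gross = net * (1 + loading)
= 8652 * (1 + 0.26)
= 8652 * 1.26
= 10901.52


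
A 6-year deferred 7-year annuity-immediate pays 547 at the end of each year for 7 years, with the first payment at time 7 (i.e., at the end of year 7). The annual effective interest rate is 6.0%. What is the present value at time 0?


PV at time 6 of the 7-year annuity-immediate:
a_n = 547 * (1-(1+0.06)^(-7))/0.06 = 3053.5626
Discount back 6 years to time 0:
PV = 3053.5626 * (1+0.06)^(-6)
= 3053.5626 * 0.704961
= 2152.6412


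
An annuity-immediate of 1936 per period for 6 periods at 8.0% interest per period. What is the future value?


FV = PMT * ((1+i)^n - 1) / i
= 1936 * ((1.08)^6 - 1) / 0.08
= 1936 * (1.586874 - 1) / 0.08
= 14202.3586


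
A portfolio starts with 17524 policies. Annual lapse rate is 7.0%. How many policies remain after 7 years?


remaining = initial * (1 - lapse)^years
= 17524 * (1 - 0.07)^7
= 17524 * 0.601701
= 10544.2061


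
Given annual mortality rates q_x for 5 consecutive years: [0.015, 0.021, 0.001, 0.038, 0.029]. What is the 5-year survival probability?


p_k = 1 - q_k for each year
Survival = product of (1 - q_k)
= 0.985 * 0.979 * 0.999 * 0.962 * 0.971
= 0.8999


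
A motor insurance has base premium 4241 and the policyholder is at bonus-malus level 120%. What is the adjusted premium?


adjusted = base * BM_level / 100
= 4241 * 120 / 100
= 4241 * 1.2
= 5089.2


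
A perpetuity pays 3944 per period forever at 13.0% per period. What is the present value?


PV = PMT / i
= 3944 / 0.13
= 30338.4615


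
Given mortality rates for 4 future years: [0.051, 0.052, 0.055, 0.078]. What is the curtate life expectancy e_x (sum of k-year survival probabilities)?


e_x = sum_{k=1}^{n} k_p_x
k_p_x values:
  1_p_x = 0.949
  2_p_x = 0.899652
  3_p_x = 0.850171
  4_p_x = 0.783858
e_x = 3.4827


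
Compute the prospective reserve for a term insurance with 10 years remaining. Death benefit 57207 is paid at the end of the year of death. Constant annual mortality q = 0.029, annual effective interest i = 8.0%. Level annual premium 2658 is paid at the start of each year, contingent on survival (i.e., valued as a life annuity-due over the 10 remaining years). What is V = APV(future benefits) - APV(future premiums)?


v = 1/(1+i) = 0.925926
APV(future benefits) per unit = sum_{k=0}^{9} k_p_x * q * v^(k+1) = 0.174237
APV(future benefits) = 57207 * 0.174237 = 9967.5978
Life annuity-due factor ä_{x:10} = sum_{k=0}^{9} k_p_x * v^k = 6.48884
APV(future premiums) = 2658 * 6.48884 = 17247.3378
V = 9967.5978 - 17247.3378
= -7279.7399


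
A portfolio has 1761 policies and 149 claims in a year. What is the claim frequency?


frequency = claims / policies
= 149 / 1761
= 0.0846


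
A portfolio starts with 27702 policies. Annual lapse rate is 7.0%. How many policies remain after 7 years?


remaining = initial * (1 - lapse)^years
= 27702 * (1 - 0.07)^7
= 27702 * 0.601701
= 16668.3175


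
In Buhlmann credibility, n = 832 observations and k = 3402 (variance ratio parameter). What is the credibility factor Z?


Z = n / (n + k)
= 832 / (832 + 3402)
= 832 / 4234
= 0.1965


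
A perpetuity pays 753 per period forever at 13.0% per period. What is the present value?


PV = PMT / i
= 753 / 0.13
= 5792.3077


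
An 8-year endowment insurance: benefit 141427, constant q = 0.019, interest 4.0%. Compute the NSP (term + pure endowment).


Term component = 16999.997
Pure endowment = 8_p_x * v^8 * benefit = 0.857733 * 0.73069 * 141427 = 88637.5358
NSP = 105637.5327


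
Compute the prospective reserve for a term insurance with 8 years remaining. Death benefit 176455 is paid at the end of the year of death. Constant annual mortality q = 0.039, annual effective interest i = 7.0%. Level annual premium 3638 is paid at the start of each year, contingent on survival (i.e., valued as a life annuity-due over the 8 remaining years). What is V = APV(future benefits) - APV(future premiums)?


v = 1/(1+i) = 0.934579
APV(future benefits) per unit = sum_{k=0}^{7} k_p_x * q * v^(k+1) = 0.206318
APV(future benefits) = 176455 * 0.206318 = 36405.8908
Life annuity-due factor ä_{x:8} = sum_{k=0}^{7} k_p_x * v^k = 5.660527
APV(future premiums) = 3638 * 5.660527 = 20592.9971
V = 36405.8908 - 20592.9971
= 15812.8937


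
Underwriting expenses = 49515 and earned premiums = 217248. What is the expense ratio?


Expense ratio = expenses / premiums
= 49515 / 217248
= 0.2279


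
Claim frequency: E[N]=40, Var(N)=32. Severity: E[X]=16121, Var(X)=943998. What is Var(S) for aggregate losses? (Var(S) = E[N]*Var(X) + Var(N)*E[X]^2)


Var(S) = E[N]*Var(X) + Var(N)*E[X]^2
= 40*943998 + 32*16121^2
= 37759920 + 8316372512
= 8.3541e+09


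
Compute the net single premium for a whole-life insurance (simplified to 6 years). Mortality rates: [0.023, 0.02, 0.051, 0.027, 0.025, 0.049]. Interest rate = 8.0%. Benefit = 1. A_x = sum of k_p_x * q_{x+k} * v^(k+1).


v = 0.925926
Year 0: k_p_x=1.0, q=0.023, term=0.021296
Year 1: k_p_x=0.977, q=0.02, term=0.016752
Year 2: k_p_x=0.95746, q=0.051, term=0.038763
Year 3: k_p_x=0.90863, q=0.027, term=0.018032
Year 4: k_p_x=0.884097, q=0.025, term=0.015043
Year 5: k_p_x=0.861994, q=0.049, term=0.026617
A_x = 0.1365


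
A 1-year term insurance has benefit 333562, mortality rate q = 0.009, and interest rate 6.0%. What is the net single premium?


NSP = benefit * q * v
v = 1/(1+i) = 0.943396
NSP = 333562 * 0.009 * 0.943396
= 2832.1302


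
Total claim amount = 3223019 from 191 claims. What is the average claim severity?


severity = total / number
= 3223019 / 191
= 16874.445


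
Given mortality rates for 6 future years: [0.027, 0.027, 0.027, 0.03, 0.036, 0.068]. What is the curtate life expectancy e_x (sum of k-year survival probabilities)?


e_x = sum_{k=1}^{n} k_p_x
k_p_x values:
  1_p_x = 0.973
  2_p_x = 0.946729
  3_p_x = 0.921167
  4_p_x = 0.893532
  5_p_x = 0.861365
  6_p_x = 0.802792
e_x = 5.3986


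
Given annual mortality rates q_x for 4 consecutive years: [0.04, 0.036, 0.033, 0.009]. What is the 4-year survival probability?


p_k = 1 - q_k for each year
Survival = product of (1 - q_k)
= 0.96 * 0.964 * 0.967 * 0.991
= 0.8868


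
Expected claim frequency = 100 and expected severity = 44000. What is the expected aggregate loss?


E[S] = E[N] * E[X]
= 100 * 44000
= 4.4000e+06


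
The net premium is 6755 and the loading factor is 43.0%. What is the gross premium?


Gross = net * (1 + loading)
= 6755 * (1 + 0.43)
= 6755 * 1.43
= 9659.65


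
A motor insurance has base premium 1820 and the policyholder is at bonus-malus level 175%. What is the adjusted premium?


adjusted = base * BM_level / 100
= 1820 * 175 / 100
= 1820 * 1.75
= 3185.0


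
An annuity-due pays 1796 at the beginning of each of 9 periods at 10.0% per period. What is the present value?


PV_due = PMT * (1-(1+i)^(-n))/i * (1+i)
PV_immediate = 10343.2068
PV_due = 10343.2068 * 1.1
= 11377.5275


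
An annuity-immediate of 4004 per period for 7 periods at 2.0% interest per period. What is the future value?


FV = PMT * ((1+i)^n - 1) / i
= 4004 * ((1.02)^7 - 1) / 0.02
= 4004 * (1.148686 - 1) / 0.02
= 29766.8707


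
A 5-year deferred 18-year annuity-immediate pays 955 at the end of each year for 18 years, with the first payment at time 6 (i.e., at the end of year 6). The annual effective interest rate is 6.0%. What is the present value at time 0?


PV at time 5 of the 18-year annuity-immediate:
a_n = 955 * (1-(1+0.06)^(-18))/0.06 = 10340.3613
Discount back 5 years to time 0:
PV = 10340.3613 * (1+0.06)^(-5)
= 10340.3613 * 0.747258
= 7726.9195


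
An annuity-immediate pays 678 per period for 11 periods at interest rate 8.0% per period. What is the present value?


PV = PMT * (1 - (1+i)^(-n)) / i
= 678 * (1 - (1+0.08)^(-11)) / 0.08
= 678 * (1 - 0.428883) / 0.08
= 678 * 7.138964
= 4840.2178


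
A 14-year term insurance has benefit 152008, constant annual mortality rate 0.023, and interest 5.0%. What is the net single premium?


NSP = benefit * sum_{k=0}^{n-1} k_p_x * q * v^(k+1)
With constant q=0.023, v=0.952381
Sum = 0.200179
NSP = 152008 * 0.200179
= 30428.8751


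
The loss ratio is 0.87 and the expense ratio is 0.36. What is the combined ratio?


Combined ratio = loss ratio + expense ratio
= 0.87 + 0.36
= 1.23


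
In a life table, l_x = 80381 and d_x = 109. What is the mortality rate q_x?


q_x = d_x / l_x
= 109 / 80381
= 0.0014


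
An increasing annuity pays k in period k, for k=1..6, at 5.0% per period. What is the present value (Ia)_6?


(Ia)_n = sum_{k=1}^{n} k * v^k, v = 1/(1+i)
v = 0.952381
Sum computed term by term:
(Ia)_6 = 17.0437


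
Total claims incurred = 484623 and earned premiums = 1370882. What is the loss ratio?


Loss ratio = claims / premiums
= 484623 / 1370882
= 0.3535


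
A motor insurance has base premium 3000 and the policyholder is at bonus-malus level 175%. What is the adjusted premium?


adjusted = base * BM_level / 100
= 3000 * 175 / 100
= 3000 * 1.75
= 5250.0


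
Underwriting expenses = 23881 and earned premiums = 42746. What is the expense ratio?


Expense ratio = expenses / premiums
= 23881 / 42746
= 0.5587


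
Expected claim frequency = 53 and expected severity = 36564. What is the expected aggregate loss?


E[S] = E[N] * E[X]
= 53 * 36564
= 1.9379e+06


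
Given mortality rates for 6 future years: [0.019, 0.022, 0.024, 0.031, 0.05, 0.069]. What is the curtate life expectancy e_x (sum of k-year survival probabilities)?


e_x = sum_{k=1}^{n} k_p_x
k_p_x values:
  1_p_x = 0.981
  2_p_x = 0.959418
  3_p_x = 0.936392
  4_p_x = 0.907364
  5_p_x = 0.861996
  6_p_x = 0.802518
e_x = 5.4487


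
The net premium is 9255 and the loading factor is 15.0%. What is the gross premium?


Gross = net * (1 + loading)
= 9255 * (1 + 0.15)
= 9255 * 1.15
= 10643.25


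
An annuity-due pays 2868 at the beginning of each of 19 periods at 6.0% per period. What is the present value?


PV_due = PMT * (1-(1+i)^(-n))/i * (1+i)
PV_immediate = 32001.4781
PV_due = 32001.4781 * 1.06
= 33921.5668


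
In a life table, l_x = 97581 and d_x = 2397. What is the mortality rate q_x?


q_x = d_x / l_x
= 2397 / 97581
= 0.0246


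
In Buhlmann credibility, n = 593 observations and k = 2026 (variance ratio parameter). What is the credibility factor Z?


Z = n / (n + k)
= 593 / (593 + 2026)
= 593 / 2619
= 0.2264


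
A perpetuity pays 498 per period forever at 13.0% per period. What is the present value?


PV = PMT / i
= 498 / 0.13
= 3830.7692


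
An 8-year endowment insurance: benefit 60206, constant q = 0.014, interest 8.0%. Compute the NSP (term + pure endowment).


Term component = 4639.0705
Pure endowment = 8_p_x * v^8 * benefit = 0.893337 * 0.540269 * 60206 = 29057.9552
NSP = 33697.0257


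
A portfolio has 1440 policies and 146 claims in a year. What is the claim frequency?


frequency = claims / policies
= 146 / 1440
= 0.1014


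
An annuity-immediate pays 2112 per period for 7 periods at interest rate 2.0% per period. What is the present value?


PV = PMT * (1 - (1+i)^(-n)) / i
= 2112 * (1 - (1+0.02)^(-7)) / 0.02
= 2112 * (1 - 0.87056) / 0.02
= 2112 * 6.471991
= 13668.8451


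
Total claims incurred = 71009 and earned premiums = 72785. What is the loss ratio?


Loss ratio = claims / premiums
= 71009 / 72785
= 0.9756


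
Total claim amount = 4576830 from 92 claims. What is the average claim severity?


severity = total / number
= 4576830 / 92
= 49748.1522


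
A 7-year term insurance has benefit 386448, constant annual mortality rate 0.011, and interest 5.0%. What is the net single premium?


NSP = benefit * sum_{k=0}^{n-1} k_p_x * q * v^(k+1)
With constant q=0.011, v=0.952381
Sum = 0.06172
NSP = 386448 * 0.06172
= 23851.7505


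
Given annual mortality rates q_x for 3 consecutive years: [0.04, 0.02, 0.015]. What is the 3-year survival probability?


p_k = 1 - q_k for each year
Survival = product of (1 - q_k)
= 0.96 * 0.98 * 0.985
= 0.9267


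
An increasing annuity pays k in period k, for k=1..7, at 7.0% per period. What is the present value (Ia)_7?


(Ia)_n = sum_{k=1}^{n} k * v^k, v = 1/(1+i)
v = 0.934579
Sum computed term by term:
(Ia)_7 = 20.1042


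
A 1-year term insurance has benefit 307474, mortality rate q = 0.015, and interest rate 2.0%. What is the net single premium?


NSP = benefit * q * v
v = 1/(1+i) = 0.980392
NSP = 307474 * 0.015 * 0.980392
= 4521.6765


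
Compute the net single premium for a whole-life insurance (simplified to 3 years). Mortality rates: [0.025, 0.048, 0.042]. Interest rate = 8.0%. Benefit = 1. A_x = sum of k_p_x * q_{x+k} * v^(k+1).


v = 0.925926
Year 0: k_p_x=1.0, q=0.025, term=0.023148
Year 1: k_p_x=0.975, q=0.048, term=0.040123
Year 2: k_p_x=0.9282, q=0.042, term=0.030947
A_x = 0.0942


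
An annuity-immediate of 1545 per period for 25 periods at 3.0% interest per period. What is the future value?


FV = PMT * ((1+i)^n - 1) / i
= 1545 * ((1.03)^25 - 1) / 0.03
= 1545 * (2.093778 - 1) / 0.03
= 56329.5634


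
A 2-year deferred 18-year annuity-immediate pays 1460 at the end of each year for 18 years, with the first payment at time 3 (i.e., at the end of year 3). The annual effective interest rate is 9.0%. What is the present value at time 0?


PV at time 2 of the 18-year annuity-immediate:
a_n = 1460 * (1-(1+0.09)^(-18))/0.09 = 12783.2127
Discount back 2 years to time 0:
PV = 12783.2127 * (1+0.09)^(-2)
= 12783.2127 * 0.84168
= 10759.3743


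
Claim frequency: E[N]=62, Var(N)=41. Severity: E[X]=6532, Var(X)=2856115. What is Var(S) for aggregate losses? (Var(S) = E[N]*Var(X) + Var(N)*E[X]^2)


Var(S) = E[N]*Var(X) + Var(N)*E[X]^2
= 62*2856115 + 41*6532^2
= 177079130 + 1749347984
= 1.9264e+09


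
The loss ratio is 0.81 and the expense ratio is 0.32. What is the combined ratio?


Combined ratio = loss ratio + expense ratio
= 0.81 + 0.32
= 1.13


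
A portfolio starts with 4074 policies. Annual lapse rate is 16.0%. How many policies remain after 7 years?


remaining = initial * (1 - lapse)^years
= 4074 * (1 - 0.16)^7
= 4074 * 0.29509
= 1202.1981


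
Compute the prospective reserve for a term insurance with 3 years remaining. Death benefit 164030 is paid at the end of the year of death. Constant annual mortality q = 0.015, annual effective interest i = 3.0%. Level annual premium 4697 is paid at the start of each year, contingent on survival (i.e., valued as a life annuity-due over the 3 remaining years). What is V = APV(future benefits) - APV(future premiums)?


v = 1/(1+i) = 0.970874
APV(future benefits) per unit = sum_{k=0}^{2} k_p_x * q * v^(k+1) = 0.041808
APV(future benefits) = 164030 * 0.041808 = 6857.8255
Life annuity-due factor ä_{x:3} = sum_{k=0}^{2} k_p_x * v^k = 2.870841
APV(future premiums) = 4697 * 2.870841 = 13484.3392
V = 6857.8255 - 13484.3392
= -6626.5137


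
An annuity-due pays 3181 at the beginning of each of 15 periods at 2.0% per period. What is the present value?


PV_due = PMT * (1-(1+i)^(-n))/i * (1+i)
PV_immediate = 40873.5072
PV_due = 40873.5072 * 1.02
= 41690.9773


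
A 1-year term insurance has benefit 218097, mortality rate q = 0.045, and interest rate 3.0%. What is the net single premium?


NSP = benefit * q * v
v = 1/(1+i) = 0.970874
NSP = 218097 * 0.045 * 0.970874
= 9528.5097


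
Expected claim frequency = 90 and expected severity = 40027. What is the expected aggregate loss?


E[S] = E[N] * E[X]
= 90 * 40027
= 3.6024e+06


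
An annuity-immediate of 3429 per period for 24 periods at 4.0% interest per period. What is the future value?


FV = PMT * ((1+i)^n - 1) / i
= 3429 * ((1.04)^24 - 1) / 0.04
= 3429 * (2.563304 - 1) / 0.04
= 134014.2495


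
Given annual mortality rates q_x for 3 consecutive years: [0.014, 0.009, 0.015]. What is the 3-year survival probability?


p_k = 1 - q_k for each year
Survival = product of (1 - q_k)
= 0.986 * 0.991 * 0.985
= 0.9625


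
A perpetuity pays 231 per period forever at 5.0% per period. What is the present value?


PV = PMT / i
= 231 / 0.05
= 4620.0


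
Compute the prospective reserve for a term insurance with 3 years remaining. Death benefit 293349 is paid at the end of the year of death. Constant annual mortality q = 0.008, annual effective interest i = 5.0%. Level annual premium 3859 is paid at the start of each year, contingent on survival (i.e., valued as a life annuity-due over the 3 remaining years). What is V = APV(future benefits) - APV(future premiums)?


v = 1/(1+i) = 0.952381
APV(future benefits) per unit = sum_{k=0}^{2} k_p_x * q * v^(k+1) = 0.021618
APV(future benefits) = 293349 * 0.021618 = 6341.5616
Life annuity-due factor ä_{x:3} = sum_{k=0}^{2} k_p_x * v^k = 2.837337
APV(future premiums) = 3859 * 2.837337 = 10949.2833
V = 6341.5616 - 10949.2833
= -4607.7217


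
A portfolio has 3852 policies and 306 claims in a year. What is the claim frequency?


frequency = claims / policies
= 306 / 3852
= 0.0794


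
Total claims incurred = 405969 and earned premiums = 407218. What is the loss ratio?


Loss ratio = claims / premiums
= 405969 / 407218
= 0.9969


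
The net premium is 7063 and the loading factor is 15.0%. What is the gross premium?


Gross = net * (1 + loading)
= 7063 * (1 + 0.15)
= 7063 * 1.15
= 8122.45


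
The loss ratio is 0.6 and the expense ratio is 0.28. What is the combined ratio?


Combined ratio = loss ratio + expense ratio
= 0.6 + 0.28
= 0.88


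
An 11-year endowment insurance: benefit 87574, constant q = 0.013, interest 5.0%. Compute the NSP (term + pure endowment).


Term component = 8921.5989
Pure endowment = 11_p_x * v^11 * benefit = 0.865942 * 0.584679 * 87574 = 44338.5592
NSP = 53260.1581


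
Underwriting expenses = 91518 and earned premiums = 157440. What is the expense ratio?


Expense ratio = expenses / premiums
= 91518 / 157440
= 0.5813


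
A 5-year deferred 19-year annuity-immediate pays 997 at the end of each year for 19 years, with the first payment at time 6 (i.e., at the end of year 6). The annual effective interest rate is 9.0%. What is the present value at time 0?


PV at time 5 of the 19-year annuity-immediate:
a_n = 997 * (1-(1+0.09)^(-19))/0.09 = 8923.2644
Discount back 5 years to time 0:
PV = 8923.2644 * (1+0.09)^(-5)
= 8923.2644 * 0.649931
= 5799.5096


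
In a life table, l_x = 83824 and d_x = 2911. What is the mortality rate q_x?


q_x = d_x / l_x
= 2911 / 83824
= 0.0347


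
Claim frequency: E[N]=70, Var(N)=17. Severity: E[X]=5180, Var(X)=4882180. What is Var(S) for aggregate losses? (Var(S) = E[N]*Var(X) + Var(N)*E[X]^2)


Var(S) = E[N]*Var(X) + Var(N)*E[X]^2
= 70*4882180 + 17*5180^2
= 341752600 + 456150800
= 7.9790e+08


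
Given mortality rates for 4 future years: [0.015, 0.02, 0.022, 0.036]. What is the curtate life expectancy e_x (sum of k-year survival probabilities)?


e_x = sum_{k=1}^{n} k_p_x
k_p_x values:
  1_p_x = 0.985
  2_p_x = 0.9653
  3_p_x = 0.944063
  4_p_x = 0.910077
e_x = 3.8044


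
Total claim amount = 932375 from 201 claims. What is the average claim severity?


severity = total / number
= 932375 / 201
= 4638.6816


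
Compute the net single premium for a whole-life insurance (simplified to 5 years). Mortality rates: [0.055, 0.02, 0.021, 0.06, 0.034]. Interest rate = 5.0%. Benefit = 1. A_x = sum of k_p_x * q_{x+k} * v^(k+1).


v = 0.952381
Year 0: k_p_x=1.0, q=0.055, term=0.052381
Year 1: k_p_x=0.945, q=0.02, term=0.017143
Year 2: k_p_x=0.9261, q=0.021, term=0.0168
Year 3: k_p_x=0.906652, q=0.06, term=0.044754
Year 4: k_p_x=0.852253, q=0.034, term=0.022704
A_x = 0.1538


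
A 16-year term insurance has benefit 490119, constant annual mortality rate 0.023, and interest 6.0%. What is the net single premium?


NSP = benefit * sum_{k=0}^{n-1} k_p_x * q * v^(k+1)
With constant q=0.023, v=0.943396
Sum = 0.201934
NSP = 490119 * 0.201934
= 98971.7959


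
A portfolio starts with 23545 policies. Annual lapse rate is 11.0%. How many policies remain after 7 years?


remaining = initial * (1 - lapse)^years
= 23545 * (1 - 0.11)^7
= 23545 * 0.442313
= 10414.2678


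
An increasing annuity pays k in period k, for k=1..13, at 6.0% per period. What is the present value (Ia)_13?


(Ia)_n = sum_{k=1}^{n} k * v^k, v = 1/(1+i)
v = 0.943396
Sum computed term by term:
(Ia)_13 = 54.8156


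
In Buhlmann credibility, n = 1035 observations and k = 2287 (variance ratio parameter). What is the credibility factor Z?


Z = n / (n + k)
= 1035 / (1035 + 2287)
= 1035 / 3322
= 0.3116


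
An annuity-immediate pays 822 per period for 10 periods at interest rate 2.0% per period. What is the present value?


PV = PMT * (1 - (1+i)^(-n)) / i
= 822 * (1 - (1+0.02)^(-10)) / 0.02
= 822 * (1 - 0.820348) / 0.02
= 822 * 8.982585
= 7383.6849


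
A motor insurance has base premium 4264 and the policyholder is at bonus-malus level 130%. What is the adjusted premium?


adjusted = base * BM_level / 100
= 4264 * 130 / 100
= 4264 * 1.3
= 5543.2


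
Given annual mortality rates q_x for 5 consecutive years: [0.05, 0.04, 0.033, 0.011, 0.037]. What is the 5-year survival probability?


p_k = 1 - q_k for each year
Survival = product of (1 - q_k)
= 0.95 * 0.96 * 0.967 * 0.989 * 0.963
= 0.8399


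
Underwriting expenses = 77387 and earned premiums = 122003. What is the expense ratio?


Expense ratio = expenses / premiums
= 77387 / 122003
= 0.6343


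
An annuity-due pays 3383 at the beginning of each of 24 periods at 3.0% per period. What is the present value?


PV_due = PMT * (1-(1+i)^(-n))/i * (1+i)
PV_immediate = 57292.939
PV_due = 57292.939 * 1.03
= 59011.7272


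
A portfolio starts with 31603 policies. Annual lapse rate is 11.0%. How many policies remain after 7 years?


remaining = initial * (1 - lapse)^years
= 31603 * (1 - 0.11)^7
= 31603 * 0.442313
= 13978.4288


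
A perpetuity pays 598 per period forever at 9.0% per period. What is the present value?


PV = PMT / i
= 598 / 0.09
= 6644.4444


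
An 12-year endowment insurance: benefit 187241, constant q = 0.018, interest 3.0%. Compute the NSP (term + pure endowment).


Term component = 30612.8044
Pure endowment = 12_p_x * v^12 * benefit = 0.804151 * 0.70138 * 187241 = 105606.8549
NSP = 136219.6593


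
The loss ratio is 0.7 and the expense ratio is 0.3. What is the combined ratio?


Combined ratio = loss ratio + expense ratio
= 0.7 + 0.3
= 1.0


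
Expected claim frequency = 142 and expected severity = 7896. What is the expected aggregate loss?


E[S] = E[N] * E[X]
= 142 * 7896
= 1.1212e+06


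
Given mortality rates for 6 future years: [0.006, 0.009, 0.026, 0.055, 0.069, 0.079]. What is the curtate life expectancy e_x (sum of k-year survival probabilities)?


e_x = sum_{k=1}^{n} k_p_x
k_p_x values:
  1_p_x = 0.994
  2_p_x = 0.985054
  3_p_x = 0.959443
  4_p_x = 0.906673
  5_p_x = 0.844113
  6_p_x = 0.777428
e_x = 5.4667


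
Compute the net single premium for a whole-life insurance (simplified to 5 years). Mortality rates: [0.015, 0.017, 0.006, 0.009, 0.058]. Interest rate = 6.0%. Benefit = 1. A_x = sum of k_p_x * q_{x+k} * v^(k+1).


v = 0.943396
Year 0: k_p_x=1.0, q=0.015, term=0.014151
Year 1: k_p_x=0.985, q=0.017, term=0.014903
Year 2: k_p_x=0.968255, q=0.006, term=0.004878
Year 3: k_p_x=0.962445, q=0.009, term=0.006861
Year 4: k_p_x=0.953783, q=0.058, term=0.041338
A_x = 0.0821


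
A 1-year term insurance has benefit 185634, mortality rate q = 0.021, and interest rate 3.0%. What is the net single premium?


NSP = benefit * q * v
v = 1/(1+i) = 0.970874
NSP = 185634 * 0.021 * 0.970874
= 3784.7709


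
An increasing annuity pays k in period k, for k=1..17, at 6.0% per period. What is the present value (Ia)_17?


(Ia)_n = sum_{k=1}^{n} k * v^k, v = 1/(1+i)
v = 0.943396
Sum computed term by term:
(Ia)_17 = 79.8783


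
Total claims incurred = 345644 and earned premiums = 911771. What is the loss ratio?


Loss ratio = claims / premiums
= 345644 / 911771
= 0.3791


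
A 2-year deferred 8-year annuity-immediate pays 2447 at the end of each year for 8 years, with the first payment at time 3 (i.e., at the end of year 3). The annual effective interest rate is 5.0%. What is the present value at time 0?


PV at time 2 of the 8-year annuity-immediate:
a_n = 2447 * (1-(1+0.05)^(-8))/0.05 = 15815.4816
Discount back 2 years to time 0:
PV = 15815.4816 * (1+0.05)^(-2)
= 15815.4816 * 0.907029
= 14345.108


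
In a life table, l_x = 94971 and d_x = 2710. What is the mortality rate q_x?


q_x = d_x / l_x
= 2710 / 94971
= 0.0285


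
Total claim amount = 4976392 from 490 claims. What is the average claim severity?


severity = total / number
= 4976392 / 490
= 10155.902


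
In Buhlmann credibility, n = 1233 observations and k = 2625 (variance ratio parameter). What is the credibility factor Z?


Z = n / (n + k)
= 1233 / (1233 + 2625)
= 1233 / 3858
= 0.3196


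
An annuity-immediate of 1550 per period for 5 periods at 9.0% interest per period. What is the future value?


FV = PMT * ((1+i)^n - 1) / i
= 1550 * ((1.09)^5 - 1) / 0.09
= 1550 * (1.538624 - 1) / 0.09
= 9276.3014


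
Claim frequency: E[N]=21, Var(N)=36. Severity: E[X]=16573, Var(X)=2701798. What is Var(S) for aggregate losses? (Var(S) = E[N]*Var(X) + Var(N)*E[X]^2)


Var(S) = E[N]*Var(X) + Var(N)*E[X]^2
= 21*2701798 + 36*16573^2
= 56737758 + 9887915844
= 9.9447e+09


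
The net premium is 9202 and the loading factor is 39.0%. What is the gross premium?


Gross = net * (1 + loading)
= 9202 * (1 + 0.39)
= 9202 * 1.39
= 12790.78


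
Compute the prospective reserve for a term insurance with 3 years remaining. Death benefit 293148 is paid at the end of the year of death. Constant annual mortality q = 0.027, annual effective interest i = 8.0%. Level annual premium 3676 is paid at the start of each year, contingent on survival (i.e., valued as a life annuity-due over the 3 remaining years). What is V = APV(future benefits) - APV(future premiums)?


v = 1/(1+i) = 0.925926
APV(future benefits) per unit = sum_{k=0}^{2} k_p_x * q * v^(k+1) = 0.067815
APV(future benefits) = 293148 * 0.067815 = 19879.7836
Life annuity-due factor ä_{x:3} = sum_{k=0}^{2} k_p_x * v^k = 2.712593
APV(future premiums) = 3676 * 2.712593 = 9971.4935
V = 19879.7836 - 9971.4935
= 9908.2901


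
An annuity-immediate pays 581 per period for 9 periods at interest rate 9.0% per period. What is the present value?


PV = PMT * (1 - (1+i)^(-n)) / i
= 581 * (1 - (1+0.09)^(-9)) / 0.09
= 581 * (1 - 0.460428) / 0.09
= 581 * 5.995247
= 3483.2384


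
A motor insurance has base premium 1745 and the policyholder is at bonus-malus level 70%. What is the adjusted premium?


adjusted = base * BM_level / 100
= 1745 * 70 / 100
= 1745 * 0.7
= 1221.5


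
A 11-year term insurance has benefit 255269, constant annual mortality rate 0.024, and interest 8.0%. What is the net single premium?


NSP = benefit * sum_{k=0}^{n-1} k_p_x * q * v^(k+1)
With constant q=0.024, v=0.925926
Sum = 0.155005
NSP = 255269 * 0.155005
= 39567.9549


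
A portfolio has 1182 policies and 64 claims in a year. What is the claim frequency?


frequency = claims / policies
= 64 / 1182
= 0.0541


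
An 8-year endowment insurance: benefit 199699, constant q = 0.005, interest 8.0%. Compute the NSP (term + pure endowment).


Term component = 5649.9245
Pure endowment = 8_p_x * v^8 * benefit = 0.960693 * 0.540269 * 199699 = 103650.283
NSP = 109300.2075


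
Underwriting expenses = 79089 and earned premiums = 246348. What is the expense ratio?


Expense ratio = expenses / premiums
= 79089 / 246348
= 0.321


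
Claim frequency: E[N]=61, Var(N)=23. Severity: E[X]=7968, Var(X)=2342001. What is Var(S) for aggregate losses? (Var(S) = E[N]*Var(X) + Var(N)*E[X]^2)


Var(S) = E[N]*Var(X) + Var(N)*E[X]^2
= 61*2342001 + 23*7968^2
= 142862061 + 1460247552
= 1.6031e+09


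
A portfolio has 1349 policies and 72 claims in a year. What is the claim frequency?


frequency = claims / policies
= 72 / 1349
= 0.0534


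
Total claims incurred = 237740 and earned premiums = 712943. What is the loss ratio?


Loss ratio = claims / premiums
= 237740 / 712943
= 0.3335


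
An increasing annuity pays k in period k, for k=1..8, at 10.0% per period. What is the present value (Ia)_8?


(Ia)_n = sum_{k=1}^{n} k * v^k, v = 1/(1+i)
v = 0.909091
Sum computed term by term:
(Ia)_8 = 21.3636


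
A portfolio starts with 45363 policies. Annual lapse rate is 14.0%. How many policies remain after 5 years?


remaining = initial * (1 - lapse)^years
= 45363 * (1 - 0.14)^5
= 45363 * 0.470427
= 21339.9808


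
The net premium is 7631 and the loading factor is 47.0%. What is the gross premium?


Gross = net * (1 + loading)
= 7631 * (1 + 0.47)
= 7631 * 1.47
= 11217.57


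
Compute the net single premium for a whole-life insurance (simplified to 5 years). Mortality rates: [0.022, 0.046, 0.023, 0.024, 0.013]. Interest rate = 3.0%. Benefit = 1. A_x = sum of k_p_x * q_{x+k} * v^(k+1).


v = 0.970874
Year 0: k_p_x=1.0, q=0.022, term=0.021359
Year 1: k_p_x=0.978, q=0.046, term=0.042406
Year 2: k_p_x=0.933012, q=0.023, term=0.019638
Year 3: k_p_x=0.911553, q=0.024, term=0.019438
Year 4: k_p_x=0.889675, q=0.013, term=0.009977
A_x = 0.1128


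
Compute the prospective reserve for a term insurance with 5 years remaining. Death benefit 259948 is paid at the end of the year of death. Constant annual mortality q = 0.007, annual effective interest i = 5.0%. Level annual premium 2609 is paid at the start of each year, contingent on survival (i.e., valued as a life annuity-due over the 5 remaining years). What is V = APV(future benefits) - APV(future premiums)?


v = 1/(1+i) = 0.952381
APV(future benefits) per unit = sum_{k=0}^{4} k_p_x * q * v^(k+1) = 0.029905
APV(future benefits) = 259948 * 0.029905 = 7773.8681
Life annuity-due factor ä_{x:5} = sum_{k=0}^{4} k_p_x * v^k = 4.485821
APV(future premiums) = 2609 * 4.485821 = 11703.5071
V = 7773.8681 - 11703.5071
= -3929.639


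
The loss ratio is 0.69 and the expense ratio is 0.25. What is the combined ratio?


Combined ratio = loss ratio + expense ratio
= 0.69 + 0.25
= 0.94


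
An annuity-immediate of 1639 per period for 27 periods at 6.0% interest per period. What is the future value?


FV = PMT * ((1+i)^n - 1) / i
= 1639 * ((1.06)^27 - 1) / 0.06
= 1639 * (4.822346 - 1) / 0.06
= 104413.7499


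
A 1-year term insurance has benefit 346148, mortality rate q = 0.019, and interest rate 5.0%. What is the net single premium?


NSP = benefit * q * v
v = 1/(1+i) = 0.952381
NSP = 346148 * 0.019 * 0.952381
= 6263.6305


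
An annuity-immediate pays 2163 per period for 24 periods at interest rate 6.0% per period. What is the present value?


PV = PMT * (1 - (1+i)^(-n)) / i
= 2163 * (1 - (1+0.06)^(-24)) / 0.06
= 2163 * (1 - 0.246979) / 0.06
= 2163 * 12.550358
= 27146.4233


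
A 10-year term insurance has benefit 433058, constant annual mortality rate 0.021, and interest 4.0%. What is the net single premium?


NSP = benefit * sum_{k=0}^{n-1} k_p_x * q * v^(k+1)
With constant q=0.021, v=0.961538
Sum = 0.156165
NSP = 433058 * 0.156165
= 67628.4211


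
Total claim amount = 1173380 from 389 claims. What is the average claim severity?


severity = total / number
= 1173380 / 389
= 3016.401


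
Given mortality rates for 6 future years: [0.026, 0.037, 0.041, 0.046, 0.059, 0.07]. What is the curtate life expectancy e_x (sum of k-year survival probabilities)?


e_x = sum_{k=1}^{n} k_p_x
k_p_x values:
  1_p_x = 0.974
  2_p_x = 0.937962
  3_p_x = 0.899506
  4_p_x = 0.858128
  5_p_x = 0.807499
  6_p_x = 0.750974
e_x = 5.2281


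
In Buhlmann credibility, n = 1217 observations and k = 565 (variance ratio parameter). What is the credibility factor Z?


Z = n / (n + k)
= 1217 / (1217 + 565)
= 1217 / 1782
= 0.6829


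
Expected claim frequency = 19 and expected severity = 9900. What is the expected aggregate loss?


E[S] = E[N] * E[X]
= 19 * 9900
= 188100


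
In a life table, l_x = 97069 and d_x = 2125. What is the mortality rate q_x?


q_x = d_x / l_x
= 2125 / 97069
= 0.0219


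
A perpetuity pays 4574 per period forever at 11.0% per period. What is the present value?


PV = PMT / i
= 4574 / 0.11
= 41581.8182


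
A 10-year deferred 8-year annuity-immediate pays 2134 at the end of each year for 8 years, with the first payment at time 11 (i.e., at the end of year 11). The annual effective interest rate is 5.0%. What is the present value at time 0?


PV at time 10 of the 8-year annuity-immediate:
a_n = 2134 * (1-(1+0.05)^(-8))/0.05 = 13792.496
Discount back 10 years to time 0:
PV = 13792.496 * (1+0.05)^(-10)
= 13792.496 * 0.613913
= 8467.3961


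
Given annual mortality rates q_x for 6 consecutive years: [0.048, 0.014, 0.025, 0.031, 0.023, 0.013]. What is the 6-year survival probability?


p_k = 1 - q_k for each year
Survival = product of (1 - q_k)
= 0.952 * 0.986 * 0.975 * 0.969 * 0.977 * 0.987
= 0.8552


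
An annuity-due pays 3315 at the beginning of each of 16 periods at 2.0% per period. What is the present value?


PV_due = PMT * (1-(1+i)^(-n))/i * (1+i)
PV_immediate = 45010.1064
PV_due = 45010.1064 * 1.02
= 45910.3085


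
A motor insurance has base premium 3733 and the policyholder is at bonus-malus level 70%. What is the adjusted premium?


adjusted = base * BM_level / 100
= 3733 * 70 / 100
= 3733 * 0.7
= 2613.1


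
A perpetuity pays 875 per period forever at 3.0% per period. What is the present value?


PV = PMT / i
= 875 / 0.03
= 29166.6667


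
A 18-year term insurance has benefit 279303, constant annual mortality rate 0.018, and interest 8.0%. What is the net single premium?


NSP = benefit * sum_{k=0}^{n-1} k_p_x * q * v^(k+1)
With constant q=0.018, v=0.925926
Sum = 0.150528
NSP = 279303 * 0.150528
= 42042.8913


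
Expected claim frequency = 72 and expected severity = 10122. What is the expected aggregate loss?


E[S] = E[N] * E[X]
= 72 * 10122
= 728784


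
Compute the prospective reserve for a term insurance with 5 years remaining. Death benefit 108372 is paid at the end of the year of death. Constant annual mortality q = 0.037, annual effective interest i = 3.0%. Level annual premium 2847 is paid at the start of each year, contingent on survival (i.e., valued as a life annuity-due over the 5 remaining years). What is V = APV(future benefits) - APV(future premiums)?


v = 1/(1+i) = 0.970874
APV(future benefits) per unit = sum_{k=0}^{4} k_p_x * q * v^(k+1) = 0.157716
APV(future benefits) = 108372 * 0.157716 = 17091.9865
Life annuity-due factor ä_{x:5} = sum_{k=0}^{4} k_p_x * v^k = 4.390469
APV(future premiums) = 2847 * 4.390469 = 12499.6664
V = 17091.9865 - 12499.6664
= 4592.3202


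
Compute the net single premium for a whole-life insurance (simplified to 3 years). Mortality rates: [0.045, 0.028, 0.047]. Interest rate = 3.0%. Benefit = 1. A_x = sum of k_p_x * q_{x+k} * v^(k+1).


v = 0.970874
Year 0: k_p_x=1.0, q=0.045, term=0.043689
Year 1: k_p_x=0.955, q=0.028, term=0.025205
Year 2: k_p_x=0.92826, q=0.047, term=0.039926
A_x = 0.1088


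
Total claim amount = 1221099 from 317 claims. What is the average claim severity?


severity = total / number
= 1221099 / 317
= 3852.0473


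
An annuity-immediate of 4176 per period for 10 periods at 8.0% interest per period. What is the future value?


FV = PMT * ((1+i)^n - 1) / i
= 4176 * ((1.08)^10 - 1) / 0.08
= 4176 * (2.158925 - 1) / 0.08
= 60495.8849
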